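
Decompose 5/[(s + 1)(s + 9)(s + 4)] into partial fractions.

Using cover-up method: P = 5/24, Q = 1/8, R = -1/3
Result: (5/24)/(s + 1) + (1/8)/(s + 9) - (1/3)/(s + 4)


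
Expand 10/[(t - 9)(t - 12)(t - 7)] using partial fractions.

Using cover-up method: α = -5/3, β = 2/3, γ = 1
Result: (-5/3)/(t - 9) + (2/3)/(t - 12) + 1/(t - 7)


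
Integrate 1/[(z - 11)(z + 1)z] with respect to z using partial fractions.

Cover-up: P = 1/132, Q = 1/12, R = -1/11. Decomposition: (1/132)/(z - 11) + (1/12)/(z + 1) - (1/11)/z. Integrate each term: (1/132) ln|(z - 11)| + (1/12) ln|(z + 1)| - (1/11) ln|z| + C


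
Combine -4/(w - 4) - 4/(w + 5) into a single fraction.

Common denominator (w - 4)(w + 5). Numerator: -4(w + 5) - 4(w - 4) = (-4w - 20) - (4w - 16) = -8w - 4
Result: (-8w - 4)/[(w - 4)(w + 5)]


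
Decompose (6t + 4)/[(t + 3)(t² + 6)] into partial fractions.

At t=-3: A = (6·(-3) + 4)/((-3)² + 6) = -14/15. B = -A = 14/15, C = 6 - (-3)·A = 16/5
Result: (-14/15)/(t + 3) + ((14/15)t + 16/5)/(t² + 6)


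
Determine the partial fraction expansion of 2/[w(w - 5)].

2/w(w - 5) = A/w + B/(w - 5). A = 2/(0 - 5) = -2/5, B = 2/(5 - 0) = 2/5
Result: (-2/5)/w + (2/5)/(w - 5)


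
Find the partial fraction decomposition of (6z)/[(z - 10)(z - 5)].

At z=10: A = (6·10 + 0)/(10 - 5) = 12. At z=5: B = (6·5 + 0)/(5 - 10) = -6
Result: 12/(z - 10) - 6/(z - 5)


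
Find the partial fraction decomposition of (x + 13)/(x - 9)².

(x + 13) = P(x - 9) + Q. At x = 9: Q = 1·9 + 13 = 22. Coeff of x: P = 1
Result: 1/(x - 9) + 22/(x - 9)²


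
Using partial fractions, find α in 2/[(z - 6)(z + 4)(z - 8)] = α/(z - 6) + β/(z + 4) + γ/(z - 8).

Cover-up at z = 6: α = 2/[(6 + 4)(6 - 8)] = 2/[(10)(-2)] = -2/20 = -1/10


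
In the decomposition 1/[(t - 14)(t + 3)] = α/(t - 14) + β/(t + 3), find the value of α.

Cover-up at t = 14: α = 1/(14 + 3) = 1/17


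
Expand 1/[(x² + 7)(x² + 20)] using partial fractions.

Coefficient matching gives α = γ = 0, β = 1/(20-7) = 1/13, δ = -β = -1/13
Result: (1/13)/(x² + 7) - (1/13)/(x² + 20)


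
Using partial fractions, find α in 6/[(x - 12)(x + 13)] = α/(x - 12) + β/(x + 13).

Cover-up at x = 12: α = 6/(12 + 13) = 6/25


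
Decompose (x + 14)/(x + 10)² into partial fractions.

(x + 14) = α(x + 10) + β. At x = -10: β = 1·(-10) + 14 = 4. Coeff of x: α = 1
Result: 1/(x + 10) + 4/(x + 10)²


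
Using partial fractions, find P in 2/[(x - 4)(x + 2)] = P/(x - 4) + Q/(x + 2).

Cover-up at x = 4: P = 2/(4 + 2) = 2/6 = 1/3


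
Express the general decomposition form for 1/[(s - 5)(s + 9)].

Distinct linear factors: A/(s - 5) + B/(s + 9)


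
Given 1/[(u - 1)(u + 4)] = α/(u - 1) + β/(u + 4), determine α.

Cover-up at u = 1: α = 1/(1 + 4) = 1/5


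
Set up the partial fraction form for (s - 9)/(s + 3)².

Repeated linear factor: α/(s + 3) + β/(s + 3)²


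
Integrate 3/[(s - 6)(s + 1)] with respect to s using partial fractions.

Decompose: 3/[(s - 6)(s + 1)] = (3/7)/(s - 6) - (3/7)/(s + 1). Integrate each term: (3/7) ln|(s - 6)| - (3/7) ln|(s + 1)| + C


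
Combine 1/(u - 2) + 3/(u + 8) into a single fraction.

Common denominator (u - 2)(u + 8). Numerator: 1(u + 8) + 3(u - 2) = (u + 8) + (3u - 6) = 4u + 2
Result: (4u + 2)/[(u - 2)(u + 8)]


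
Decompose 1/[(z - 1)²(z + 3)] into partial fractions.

Cover-up at z=-3: R = 1/(-3 - 1)² = 1/16. Cover-up at z=1: Q = 1/(1 + 3) = 1/4. Comparing z² coeff: P = -R = -1/16
Result: (-1/16)/(z - 1) + (1/4)/(z - 1)² + (1/16)/(z + 3)


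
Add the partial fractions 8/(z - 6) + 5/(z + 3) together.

Common denominator (z - 6)(z + 3). Numerator: 8(z + 3) + 5(z - 6) = (8z + 24) + (5z - 30) = 13z - 6
Result: (13z - 6)/[(z - 6)(z + 3)]


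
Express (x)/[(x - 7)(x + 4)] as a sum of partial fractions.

At x=7: P = (1·7 + 0)/(7 + 4) = 7/11. At x=-4: Q = (1·(-4) + 0)/(-4 - 7) = 4/11
Result: (7/11)/(x - 7) + (4/11)/(x + 4)


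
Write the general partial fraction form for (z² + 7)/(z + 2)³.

Repeated linear factor (power 3): A/(z + 2) + B/(z + 2)² + C/(z + 2)³


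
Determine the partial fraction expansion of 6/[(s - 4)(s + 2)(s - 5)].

Using cover-up method: α = -1, β = 1/7, γ = 6/7
Result: -1/(s - 4) + (1/7)/(s + 2) + (6/7)/(s - 5)


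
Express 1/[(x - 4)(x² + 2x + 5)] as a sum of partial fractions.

Cover-up at x = 4: α = 1/(4² + 2·4 + 5) = 1/29. Then β = -α = -1/29, γ = -α·(2 + 4) = -6/29
Result: (1/29)/(x - 4) - ((1/29)x + 6/29)/(x² + 2x + 5)


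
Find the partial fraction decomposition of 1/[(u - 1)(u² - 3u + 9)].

Cover-up at u = 1: α = 1/(1² - 3·1 + 9) = 1/7. Then β = -α = -1/7, γ = -α·(-3 + 1) = 2/7
Result: (1/7)/(u - 1) - ((1/7)u - 2/7)/(u² - 3u + 9)


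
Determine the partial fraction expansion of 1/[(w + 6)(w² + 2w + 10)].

Cover-up at w = -6: α = 1/((-6)² + 2·(-6) + 10) = 1/34. Then β = -α = -1/34, γ = -α·(2 - 6) = 2/17
Result: (1/34)/(w + 6) - ((1/34)w - 2/17)/(w² + 2w + 10)


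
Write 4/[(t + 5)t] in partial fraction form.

4/(t + 5)t = P/(t + 5) + Q/t. P = 4/(-5 - 0) = -4/5, Q = 4/(0 + 5) = 4/5
Result: (-4/5)/(t + 5) + (4/5)/t


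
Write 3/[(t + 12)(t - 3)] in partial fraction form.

3/(t + 12)(t - 3) = P/(t + 12) + Q/(t - 3). P = 3/(-12 - 3) = -1/5, Q = 3/(3 + 12) = 1/5
Result: (-1/5)/(t + 12) + (1/5)/(t - 3)


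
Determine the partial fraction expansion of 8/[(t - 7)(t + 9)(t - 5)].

Using cover-up method: α = 1/4, β = 1/28, γ = -2/7
Result: (1/4)/(t - 7) + (1/28)/(t + 9) - (2/7)/(t - 5)


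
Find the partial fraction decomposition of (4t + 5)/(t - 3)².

(4t + 5) = P(t - 3) + Q. At t = 3: Q = 4·3 + 5 = 17. Coeff of t: P = 4
Result: 4/(t - 3) + 17/(t - 3)²


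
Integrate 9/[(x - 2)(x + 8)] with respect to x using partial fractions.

Decompose: 9/[(x - 2)(x + 8)] = (9/10)/(x - 2) - (9/10)/(x + 8). Integrate each term: (9/10) ln|(x - 2)| - (9/10) ln|(x + 8)| + C


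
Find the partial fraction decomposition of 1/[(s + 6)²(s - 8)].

Cover-up at s=8: C = 1/(8 + 6)² = 1/196. Cover-up at s=-6: B = 1/(-6 - 8) = -1/14. Comparing s² coeff: A = -C = -1/196
Result: (-1/196)/(s + 6) - (1/14)/(s + 6)² + (1/196)/(s - 8)


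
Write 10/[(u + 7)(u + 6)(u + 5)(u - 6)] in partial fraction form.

Using Heaviside cover-up: (-5/13)/(u + 7) + (5/6)/(u + 6) - (5/11)/(u + 5) + (5/858)/(u - 6)


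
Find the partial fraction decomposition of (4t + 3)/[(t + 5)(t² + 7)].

At t=-5: P = (4·(-5) + 3)/((-5)² + 7) = -17/32. Q = -P = 17/32, R = 4 - (-5)·P = 43/32
Result: (-17/32)/(t + 5) + ((17/32)t + 43/32)/(t² + 7)


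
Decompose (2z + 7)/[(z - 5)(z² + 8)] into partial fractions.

At z=5: P = (2·5 + 7)/(5² + 8) = 17/33. Q = -P = -17/33, R = 2 - 5·P = -19/33
Result: (17/33)/(z - 5) - ((17/33)z + 19/33)/(z² + 8)


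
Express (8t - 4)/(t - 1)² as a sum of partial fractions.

(8t - 4) = A(t - 1) + B. At t = 1: B = 8·1 - 4 = 4. Coeff of t: A = 8
Result: 8/(t - 1) + 4/(t - 1)²


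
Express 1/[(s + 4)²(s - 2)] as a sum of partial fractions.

Cover-up at s=2: γ = 1/(2 + 4)² = 1/36. Cover-up at s=-4: β = 1/(-4 - 2) = -1/6. Comparing s² coeff: α = -γ = -1/36
Result: (-1/36)/(s + 4) - (1/6)/(s + 4)² + (1/36)/(s - 2)


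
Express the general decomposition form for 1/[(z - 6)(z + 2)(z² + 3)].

Two linear + quadratic: P/(z - 6) + Q/(z + 2) + (Rz + S)/(z² + 3)


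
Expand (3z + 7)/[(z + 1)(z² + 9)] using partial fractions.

At z=-1: A = (3·(-1) + 7)/((-1)² + 9) = 2/5. B = -A = -2/5, C = 3 - (-1)·A = 17/5
Result: (2/5)/(z + 1) - ((2/5)z - 17/5)/(z² + 9)


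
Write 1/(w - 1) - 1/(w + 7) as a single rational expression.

Common denominator (w - 1)(w + 7). Numerator: 1(w + 7) - 1(w - 1) = (w + 7) - (w - 1) = 8
Result: (8)/[(w - 1)(w + 7)]


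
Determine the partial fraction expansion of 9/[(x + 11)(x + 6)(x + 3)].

Using cover-up method: α = 9/40, β = -3/5, γ = 3/8
Result: (9/40)/(x + 11) - (3/5)/(x + 6) + (3/8)/(x + 3)


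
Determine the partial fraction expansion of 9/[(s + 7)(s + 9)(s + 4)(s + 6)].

Using Heaviside cover-up: (3/2)/(s + 7) - (3/10)/(s + 9) + (3/10)/(s + 4) - (3/2)/(s + 6)


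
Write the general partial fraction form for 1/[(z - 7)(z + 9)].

Distinct linear factors: α/(z - 7) + β/(z + 9)


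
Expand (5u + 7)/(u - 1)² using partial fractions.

(5u + 7) = A(u - 1) + B. At u = 1: B = 5·1 + 7 = 12. Coeff of u: A = 5
Result: 5/(u - 1) + 12/(u - 1)²


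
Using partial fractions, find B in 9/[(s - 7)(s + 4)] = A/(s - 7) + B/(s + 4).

Cover-up at s = -4: B = 9/(-4 - 7) = -9/11


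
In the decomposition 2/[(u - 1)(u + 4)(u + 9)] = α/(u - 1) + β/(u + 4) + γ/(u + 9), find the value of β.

Cover-up at u = -4: β = 2/[(-4 - 1)(-4 + 9)] = 2/[(-5)(5)] = -2/25


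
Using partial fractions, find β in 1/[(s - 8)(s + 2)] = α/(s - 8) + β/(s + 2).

Cover-up at s = -2: β = 1/(-2 - 8) = -1/10


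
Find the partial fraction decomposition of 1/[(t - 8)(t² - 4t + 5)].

Cover-up at t = 8: α = 1/(8² - 4·8 + 5) = 1/37. Then β = -α = -1/37, γ = -α·(-4 + 8) = -4/37
Result: (1/37)/(t - 8) - ((1/37)t + 4/37)/(t² - 4t + 5)


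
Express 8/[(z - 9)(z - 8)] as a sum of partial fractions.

8/(z - 9)(z - 8) = A/(z - 9) + B/(z - 8). A = 8/(9 - 8) = 8, B = 8/(8 - 9) = -8
Result: 8/(z - 9) - 8/(z - 8)


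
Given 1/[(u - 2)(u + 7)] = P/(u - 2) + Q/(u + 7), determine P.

Cover-up at u = 2: P = 1/(2 + 7) = 1/9


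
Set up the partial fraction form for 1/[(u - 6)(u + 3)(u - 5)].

Three distinct linear factors: P/(u - 6) + Q/(u + 3) + R/(u - 5)


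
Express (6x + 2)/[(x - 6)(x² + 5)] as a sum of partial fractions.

At x=6: α = (6·6 + 2)/(6² + 5) = 38/41. β = -α = -38/41, γ = 6 - 6·α = 18/41
Result: (38/41)/(x - 6) - ((38/41)x - 18/41)/(x² + 5)


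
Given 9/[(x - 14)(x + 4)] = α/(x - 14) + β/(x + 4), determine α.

Cover-up at x = 14: α = 9/(14 + 4) = 9/18 = 1/2


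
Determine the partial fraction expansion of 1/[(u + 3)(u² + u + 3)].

Cover-up at u = -3: A = 1/((-3)² + 1·(-3) + 3) = 1/9. Then B = -A = -1/9, C = -A·(1 - 3) = 2/9
Result: (1/9)/(u + 3) - ((1/9)u - 2/9)/(u² + u + 3)


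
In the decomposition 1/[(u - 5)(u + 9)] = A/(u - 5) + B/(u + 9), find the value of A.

Cover-up at u = 5: A = 1/(5 + 9) = 1/14


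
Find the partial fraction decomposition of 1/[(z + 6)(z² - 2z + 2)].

Cover-up at z = -6: A = 1/((-6)² - 2·(-6) + 2) = 1/50. Then B = -A = -1/50, C = -A·(-2 - 6) = 4/25
Result: (1/50)/(z + 6) - ((1/50)z - 4/25)/(z² - 2z + 2)


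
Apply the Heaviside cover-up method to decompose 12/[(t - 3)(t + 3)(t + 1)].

Cover (t - 3), t=3: α = 12/[(3 + 3)(3 + 1)] = 1/2. Cover (t + 3), t=-3: β = 12/[(-3 - 3)(-3 + 1)] = 1. Cover (t + 1), t=-1: γ = 12/[(-1 - 3)(-1 + 3)] = -3/2.
Result: (1/2)/(t - 3) + 1/(t + 3) - (3/2)/(t + 1)


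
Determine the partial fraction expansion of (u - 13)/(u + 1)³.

(u - 13) = α(u + 1)² + β(u + 1) + γ. At u = -1: γ = 1·(-1) - 13 = -14. Coefficients: α = 0, β = 1
Result: 1/(u + 1)² - 14/(u + 1)³


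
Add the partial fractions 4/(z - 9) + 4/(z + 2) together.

Common denominator (z - 9)(z + 2). Numerator: 4(z + 2) + 4(z - 9) = (4z + 8) + (4z - 36) = 8z - 28
Result: (8z - 28)/[(z - 9)(z + 2)]


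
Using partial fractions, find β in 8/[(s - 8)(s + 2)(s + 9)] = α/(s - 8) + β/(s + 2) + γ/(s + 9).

Cover-up at s = -2: β = 8/[(-2 - 8)(-2 + 9)] = 8/[(-10)(7)] = -8/70 = -4/35


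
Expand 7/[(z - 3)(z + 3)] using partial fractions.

7/(z - 3)(z + 3) = A/(z - 3) + B/(z + 3). A = 7/(3 + 3) = 7/6, B = 7/(-3 - 3) = -7/6
Result: (7/6)/(z - 3) - (7/6)/(z + 3)


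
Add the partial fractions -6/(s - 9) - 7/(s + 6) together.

Common denominator (s - 9)(s + 6). Numerator: -6(s + 6) - 7(s - 9) = (-6s - 36) - (7s - 63) = -13s + 27
Result: (-13s + 27)/[(s - 9)(s + 6)]


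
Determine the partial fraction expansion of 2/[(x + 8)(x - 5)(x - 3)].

Using cover-up method: P = 2/143, Q = 1/13, R = -1/11
Result: (2/143)/(x + 8) + (1/13)/(x - 5) - (1/11)/(x - 3)


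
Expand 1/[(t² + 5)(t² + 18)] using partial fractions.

Coefficient matching gives P = R = 0, Q = 1/(18-5) = 1/13, S = -Q = -1/13
Result: (1/13)/(t² + 5) - (1/13)/(t² + 18)


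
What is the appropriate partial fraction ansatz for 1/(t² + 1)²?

Repeated quadratic factor: (At + B)/(t² + 1) + (Ct + D)/(t² + 1)²


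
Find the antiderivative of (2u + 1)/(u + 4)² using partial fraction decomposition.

Decompose: α = 2, β = 2·(-4) + 1 = -7, so (2u + 1)/(u + 4)² = 2/(u + 4) - 7/(u + 4)². Integrate: ∫ α/(u + 4) du = 2 ln|(u + 4)|; ∫ β/(u + 4)² du = 7/(u + 4). Sum: 2 ln|(u + 4)| + 7/(u + 4) + C


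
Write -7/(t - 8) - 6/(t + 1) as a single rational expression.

Common denominator (t - 8)(t + 1). Numerator: -7(t + 1) - 6(t - 8) = (-7t - 7) - (6t - 48) = -13t + 41
Result: (-13t + 41)/[(t - 8)(t + 1)]


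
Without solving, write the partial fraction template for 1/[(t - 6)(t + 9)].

Distinct linear factors: A/(t - 6) + B/(t + 9)


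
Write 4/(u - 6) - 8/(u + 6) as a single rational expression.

Common denominator (u - 6)(u + 6). Numerator: 4(u + 6) - 8(u - 6) = (4u + 24) - (8u - 48) = -4u + 72
Result: (-4u + 72)/[(u - 6)(u + 6)]


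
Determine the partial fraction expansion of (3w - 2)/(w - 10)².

(3w - 2) = P(w - 10) + Q. At w = 10: Q = 3·10 - 2 = 28. Coeff of w: P = 3
Result: 3/(w - 10) + 28/(w - 10)²


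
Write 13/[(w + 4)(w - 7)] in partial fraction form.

13/(w + 4)(w - 7) = P/(w + 4) + Q/(w - 7). P = 13/(-4 - 7) = -13/11, Q = 13/(7 + 4) = 13/11
Result: (-13/11)/(w + 4) + (13/11)/(w - 7)


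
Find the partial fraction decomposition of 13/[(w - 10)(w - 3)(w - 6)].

Using cover-up method: α = 13/28, β = 13/21, γ = -13/12
Result: (13/28)/(w - 10) + (13/21)/(w - 3) - (13/12)/(w - 6)


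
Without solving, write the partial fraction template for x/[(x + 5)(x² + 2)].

Linear + irreducible quadratic: α/(x + 5) + (βx + γ)/(x² + 2)


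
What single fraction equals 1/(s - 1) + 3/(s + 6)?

Common denominator (s - 1)(s + 6). Numerator: 1(s + 6) + 3(s - 1) = (s + 6) + (3s - 3) = 4s + 3
Result: (4s + 3)/[(s - 1)(s + 6)]


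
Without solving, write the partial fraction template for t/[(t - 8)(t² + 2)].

Linear + irreducible quadratic: P/(t - 8) + (Qt + R)/(t² + 2)


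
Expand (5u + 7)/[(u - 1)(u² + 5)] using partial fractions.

At u=1: P = (5·1 + 7)/(1² + 5) = 2. Q = -P = -2, R = 5 - 1·P = 3
Result: 2/(u - 1) - (2u - 3)/(u² + 5)


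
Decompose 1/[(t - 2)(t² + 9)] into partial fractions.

Cover-up at t = 2: A = 1/(2² + 9) = 1/13. Then B = -A = -1/13, C = -A·(0 + 2) = -2/13
Result: (1/13)/(t - 2) - ((1/13)t + 2/13)/(t² + 9)


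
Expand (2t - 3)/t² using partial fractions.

(2t - 3) = Pt + Q. At t = 0: Q = 2·0 - 3 = -3. Coeff of t: P = 2
Result: 2/t - 3/t²


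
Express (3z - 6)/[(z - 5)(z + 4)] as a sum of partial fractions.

At z=5: P = (3·5 - 6)/(5 + 4) = 1. At z=-4: Q = (3·(-4) - 6)/(-4 - 5) = 2
Result: 1/(z - 5) + 2/(z + 4)


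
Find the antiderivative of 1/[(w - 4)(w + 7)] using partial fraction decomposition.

Decompose: 1/[(w - 4)(w + 7)] = (1/11)/(w - 4) - (1/11)/(w + 7). Integrate each term: (1/11) ln|(w - 4)| - (1/11) ln|(w + 7)| + C


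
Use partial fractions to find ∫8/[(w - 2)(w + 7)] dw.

Decompose: 8/[(w - 2)(w + 7)] = (8/9)/(w - 2) - (8/9)/(w + 7). Integrate each term: (8/9) ln|(w - 2)| - (8/9) ln|(w + 7)| + C


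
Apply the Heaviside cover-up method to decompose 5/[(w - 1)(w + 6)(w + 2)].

Cover (w - 1), w=1: P = 5/[(1 + 6)(1 + 2)] = 5/21. Cover (w + 6), w=-6: Q = 5/[(-6 - 1)(-6 + 2)] = 5/28. Cover (w + 2), w=-2: R = 5/[(-2 - 1)(-2 + 6)] = -5/12.
Result: (5/21)/(w - 1) + (5/28)/(w + 6) - (5/12)/(w + 2)


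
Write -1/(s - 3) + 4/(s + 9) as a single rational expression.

Common denominator (s - 3)(s + 9). Numerator: -1(s + 9) + 4(s - 3) = (-s - 9) + (4s - 12) = 3s - 21
Result: (3s - 21)/[(s - 3)(s + 9)]


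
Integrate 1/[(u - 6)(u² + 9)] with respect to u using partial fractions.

Cover-up at u=6: α = 1/(6²+9) = 1/45. Coeff matching: β = -1/45, γ = -2/15. Decomposition: (1/45)/(u - 6) - ((1/45)u + 2/15)/(u² + 9). Integrate: linear → ln, quadratic → (1/2)ln + arctan: (1/45) ln|(u - 6)| - (1/90) ln(u² + 9) - (2/45) arctan(u/3) + C


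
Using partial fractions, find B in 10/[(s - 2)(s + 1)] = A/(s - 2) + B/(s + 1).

Cover-up at s = -1: B = 10/(-1 - 2) = -10/3


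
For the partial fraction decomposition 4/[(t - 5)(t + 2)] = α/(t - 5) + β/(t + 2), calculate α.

Cover-up at t = 5: α = 4/(5 + 2) = 4/7


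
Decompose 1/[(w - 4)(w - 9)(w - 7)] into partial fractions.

Using cover-up method: A = 1/15, B = 1/10, C = -1/6
Result: (1/15)/(w - 4) + (1/10)/(w - 9) - (1/6)/(w - 7)


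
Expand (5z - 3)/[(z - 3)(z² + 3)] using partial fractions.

At z=3: P = (5·3 - 3)/(3² + 3) = 1. Q = -P = -1, R = 5 - 3·P = 2
Result: 1/(z - 3) - (z - 2)/(z² + 3)


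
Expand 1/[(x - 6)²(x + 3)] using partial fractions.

Cover-up at x=-3: R = 1/(-3 - 6)² = 1/81. Cover-up at x=6: Q = 1/(6 + 3) = 1/9. Comparing x² coeff: P = -R = -1/81
Result: (-1/81)/(x - 6) + (1/9)/(x - 6)² + (1/81)/(x + 3)


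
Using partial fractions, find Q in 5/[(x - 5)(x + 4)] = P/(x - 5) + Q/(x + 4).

Cover-up at x = -4: Q = 5/(-4 - 5) = -5/9


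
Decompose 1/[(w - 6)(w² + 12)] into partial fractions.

Cover-up at w = 6: P = 1/(6² + 12) = 1/48. Then Q = -P = -1/48, R = -P·(0 + 6) = -1/8
Result: (1/48)/(w - 6) - ((1/48)w + 1/8)/(w² + 12)


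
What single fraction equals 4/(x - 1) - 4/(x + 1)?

Common denominator (x - 1)(x + 1). Numerator: 4(x + 1) - 4(x - 1) = (4x + 4) - (4x - 4) = 8
Result: (8)/[(x - 1)(x + 1)]


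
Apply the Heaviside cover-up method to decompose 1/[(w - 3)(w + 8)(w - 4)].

Cover (w - 3), w=3: A = 1/[(3 + 8)(3 - 4)] = -1/11. Cover (w + 8), w=-8: B = 1/[(-8 - 3)(-8 - 4)] = 1/132. Cover (w - 4), w=4: C = 1/[(4 - 3)(4 + 8)] = 1/12.
Result: (-1/11)/(w - 3) + (1/132)/(w + 8) + (1/12)/(w - 4)


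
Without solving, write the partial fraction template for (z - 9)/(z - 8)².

Repeated linear factor: P/(z - 8) + Q/(z - 8)²


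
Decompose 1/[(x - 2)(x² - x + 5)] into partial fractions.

Cover-up at x = 2: A = 1/(2² - 1·2 + 5) = 1/7. Then B = -A = -1/7, C = -A·(-1 + 2) = -1/7
Result: (1/7)/(x - 2) - ((1/7)x + 1/7)/(x² - x + 5)


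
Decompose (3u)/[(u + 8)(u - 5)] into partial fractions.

At u=-8: P = (3·(-8) + 0)/(-8 - 5) = 24/13. At u=5: Q = (3·5 + 0)/(5 + 8) = 15/13
Result: (24/13)/(u + 8) + (15/13)/(u - 5)


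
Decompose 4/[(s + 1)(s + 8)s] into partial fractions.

Using cover-up method: A = -4/7, B = 1/14, C = 1/2
Result: (-4/7)/(s + 1) + (1/14)/(s + 8) + (1/2)/s


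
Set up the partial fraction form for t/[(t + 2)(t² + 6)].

Linear + irreducible quadratic: α/(t + 2) + (βt + γ)/(t² + 6)


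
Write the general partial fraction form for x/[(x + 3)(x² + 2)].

Linear + irreducible quadratic: P/(x + 3) + (Qx + R)/(x² + 2)


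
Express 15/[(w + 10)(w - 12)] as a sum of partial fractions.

15/(w + 10)(w - 12) = α/(w + 10) + β/(w - 12). α = 15/(-10 - 12) = -15/22, β = 15/(12 + 10) = 15/22
Result: (-15/22)/(w + 10) + (15/22)/(w - 12)


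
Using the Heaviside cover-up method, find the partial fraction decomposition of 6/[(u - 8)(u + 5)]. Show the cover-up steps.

Cover (u - 8): set u=8, get P = 6/(8 + 5) = 6/13. Cover (u + 5): set u=-5, get Q = 6/(-5 - 8) = -6/13.
Result: (6/13)/(u - 8) - (6/13)/(u + 5)


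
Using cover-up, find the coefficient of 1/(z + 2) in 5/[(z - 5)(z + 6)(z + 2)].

Cover (z + 2), set z=-2: 5/[(-2 - 5)(-2 + 6)] = -5/28


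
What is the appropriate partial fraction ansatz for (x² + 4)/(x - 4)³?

Repeated linear factor (power 3): P/(x - 4) + Q/(x - 4)² + R/(x - 4)³


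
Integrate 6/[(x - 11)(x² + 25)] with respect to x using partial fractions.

Cover-up at x=11: α = 6/(11²+25) = 3/73. Coeff matching: β = -3/73, γ = -33/73. Decomposition: (3/73)/(x - 11) - ((3/73)x + 33/73)/(x² + 25). Integrate: linear → ln, quadratic → (1/2)ln + arctan: (3/73) ln|(x - 11)| - (3/146) ln(x² + 25) - (33/365) arctan(x/5) + C


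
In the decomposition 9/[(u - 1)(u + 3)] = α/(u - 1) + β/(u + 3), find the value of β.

Cover-up at u = -3: β = 9/(-3 - 1) = -9/4


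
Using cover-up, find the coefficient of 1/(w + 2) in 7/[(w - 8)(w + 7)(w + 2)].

Cover (w + 2), set w=-2: 7/[(-2 - 8)(-2 + 7)] = -7/50


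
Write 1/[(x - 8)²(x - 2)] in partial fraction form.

Cover-up at x=2: R = 1/(2 - 8)² = 1/36. Cover-up at x=8: Q = 1/(8 - 2) = 1/6. Comparing x² coeff: P = -R = -1/36
Result: (-1/36)/(x - 8) + (1/6)/(x - 8)² + (1/36)/(x - 2)


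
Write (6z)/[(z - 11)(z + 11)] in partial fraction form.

At z=11: P = (6·11 + 0)/(11 + 11) = 3. At z=-11: Q = (6·(-11) + 0)/(-11 - 11) = 3
Result: 3/(z - 11) + 3/(z + 11)


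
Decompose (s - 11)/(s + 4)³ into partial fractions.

(s - 11) = α(s + 4)² + β(s + 4) + γ. At s = -4: γ = 1·(-4) - 11 = -15. Coefficients: α = 0, β = 1
Result: 1/(s + 4)² - 15/(s + 4)³


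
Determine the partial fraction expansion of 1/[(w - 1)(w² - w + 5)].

Cover-up at w = 1: A = 1/(1² - 1·1 + 5) = 1/5. Then B = -A = -1/5, C = -A·(-1 + 1) = 0
Result: (1/5)/(w - 1) - ((1/5)w)/(w² - w + 5)


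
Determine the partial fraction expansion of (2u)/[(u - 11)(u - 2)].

At u=11: P = (2·11 + 0)/(11 - 2) = 22/9. At u=2: Q = (2·2 + 0)/(2 - 11) = -4/9
Result: (22/9)/(u - 11) - (4/9)/(u - 2)


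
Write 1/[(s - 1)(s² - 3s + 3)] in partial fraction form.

Cover-up at s = 1: P = 1/(1² - 3·1 + 3) = 1. Then Q = -P = -1, R = -P·(-3 + 1) = 2
Result: 1/(s - 1) - (s - 2)/(s² - 3s + 3)


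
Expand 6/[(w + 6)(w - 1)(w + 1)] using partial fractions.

Using cover-up method: α = 6/35, β = 3/7, γ = -3/5
Result: (6/35)/(w + 6) + (3/7)/(w - 1) - (3/5)/(w + 1)


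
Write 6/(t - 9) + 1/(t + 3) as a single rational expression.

Common denominator (t - 9)(t + 3). Numerator: 6(t + 3) + 1(t - 9) = (6t + 18) + (t - 9) = 7t + 9
Result: (7t + 9)/[(t - 9)(t + 3)]


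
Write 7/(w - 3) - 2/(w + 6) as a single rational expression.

Common denominator (w - 3)(w + 6). Numerator: 7(w + 6) - 2(w - 3) = (7w + 42) - (2w - 6) = 5w + 48
Result: (5w + 48)/[(w - 3)(w + 6)]


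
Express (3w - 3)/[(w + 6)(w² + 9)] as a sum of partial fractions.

At w=-6: α = (3·(-6) - 3)/((-6)² + 9) = -7/15. β = -α = 7/15, γ = 3 - (-6)·α = 1/5
Result: (-7/15)/(w + 6) + ((7/15)w + 1/5)/(w² + 9)


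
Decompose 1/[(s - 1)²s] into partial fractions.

Cover-up at s=0: γ = 1/(0 - 1)² = 1. Cover-up at s=1: β = 1/(1 - 0) = 1. Comparing s² coeff: α = -γ = -1
Result: -1/(s - 1) + 1/(s - 1)² + 1/s


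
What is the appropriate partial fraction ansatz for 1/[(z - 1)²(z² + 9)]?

Repeated linear + quadratic: α/(z - 1) + β/(z - 1)² + (γz + δ)/(z² + 9)


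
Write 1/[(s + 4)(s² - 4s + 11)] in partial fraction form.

Cover-up at s = -4: α = 1/((-4)² - 4·(-4) + 11) = 1/43. Then β = -α = -1/43, γ = -α·(-4 - 4) = 8/43
Result: (1/43)/(s + 4) - ((1/43)s - 8/43)/(s² - 4s + 11)


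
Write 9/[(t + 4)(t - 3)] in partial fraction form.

9/(t + 4)(t - 3) = α/(t + 4) + β/(t - 3). α = 9/(-4 - 3) = -9/7, β = 9/(3 + 4) = 9/7
Result: (-9/7)/(t + 4) + (9/7)/(t - 3)


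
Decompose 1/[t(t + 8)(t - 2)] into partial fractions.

Using cover-up method: α = -1/16, β = 1/80, γ = 1/20
Result: (-1/16)/t + (1/80)/(t + 8) + (1/20)/(t - 2)


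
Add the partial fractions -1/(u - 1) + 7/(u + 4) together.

Common denominator (u - 1)(u + 4). Numerator: -1(u + 4) + 7(u - 1) = (-u - 4) + (7u - 7) = 6u - 11
Result: (6u - 11)/[(u - 1)(u + 4)]


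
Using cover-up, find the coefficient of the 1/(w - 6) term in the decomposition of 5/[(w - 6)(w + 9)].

Cover (w - 6), set w=6: 5/((w + 9) at w=6) = 5/(15) = 1/3


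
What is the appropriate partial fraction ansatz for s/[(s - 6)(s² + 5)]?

Linear + irreducible quadratic: α/(s - 6) + (βs + γ)/(s² + 5)


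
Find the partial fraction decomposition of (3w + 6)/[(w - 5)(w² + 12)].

At w=5: A = (3·5 + 6)/(5² + 12) = 21/37. B = -A = -21/37, C = 3 - 5·A = 6/37
Result: (21/37)/(w - 5) - ((21/37)w - 6/37)/(w² + 12)


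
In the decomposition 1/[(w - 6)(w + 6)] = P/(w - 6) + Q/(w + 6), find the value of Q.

Cover-up at w = -6: Q = 1/(-6 - 6) = -1/12


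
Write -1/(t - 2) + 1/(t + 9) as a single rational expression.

Common denominator (t - 2)(t + 9). Numerator: -1(t + 9) + 1(t - 2) = (-t - 9) + (t - 2) = -11
Result: (-11)/[(t - 2)(t + 9)]


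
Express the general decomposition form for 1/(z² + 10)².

Repeated quadratic factor: (Pz + Q)/(z² + 10) + (Rz + S)/(z² + 10)²


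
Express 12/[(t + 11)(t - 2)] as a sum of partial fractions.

12/(t + 11)(t - 2) = α/(t + 11) + β/(t - 2). α = 12/(-11 - 2) = -12/13, β = 12/(2 + 11) = 12/13
Result: (-12/13)/(t + 11) + (12/13)/(t - 2)


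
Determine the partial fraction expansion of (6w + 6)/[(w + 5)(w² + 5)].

At w=-5: P = (6·(-5) + 6)/((-5)² + 5) = -4/5. Q = -P = 4/5, R = 6 - (-5)·P = 2
Result: (-4/5)/(w + 5) + ((4/5)w + 2)/(w² + 5)


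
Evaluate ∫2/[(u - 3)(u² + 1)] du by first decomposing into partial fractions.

Cover-up at u=3: α = 2/(3²+1) = 1/5. Coeff matching: β = -1/5, γ = -3/5. Decomposition: (1/5)/(u - 3) - ((1/5)u + 3/5)/(u² + 1). Integrate: linear → ln, quadratic → (1/2)ln + arctan: (1/5) ln|(u - 3)| - (1/10) ln(u² + 1) - (3/5) arctan(u) + C


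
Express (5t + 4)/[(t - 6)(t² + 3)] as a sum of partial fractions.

At t=6: A = (5·6 + 4)/(6² + 3) = 34/39. B = -A = -34/39, C = 5 - 6·A = -3/13
Result: (34/39)/(t - 6) - ((34/39)t + 3/13)/(t² + 3)


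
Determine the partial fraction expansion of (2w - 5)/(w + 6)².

(2w - 5) = α(w + 6) + β. At w = -6: β = 2·(-6) - 5 = -17. Coeff of w: α = 2
Result: 2/(w + 6) - 17/(w + 6)²


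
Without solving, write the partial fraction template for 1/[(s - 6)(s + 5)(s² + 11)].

Two linear + quadratic: P/(s - 6) + Q/(s + 5) + (Rs + S)/(s² + 11)


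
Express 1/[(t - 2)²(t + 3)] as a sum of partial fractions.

Cover-up at t=-3: C = 1/(-3 - 2)² = 1/25. Cover-up at t=2: B = 1/(2 + 3) = 1/5. Comparing t² coeff: A = -C = -1/25
Result: (-1/25)/(t - 2) + (1/5)/(t - 2)² + (1/25)/(t + 3)


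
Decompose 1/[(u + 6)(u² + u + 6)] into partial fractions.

Cover-up at u = -6: P = 1/((-6)² + 1·(-6) + 6) = 1/36. Then Q = -P = -1/36, R = -P·(1 - 6) = 5/36
Result: (1/36)/(u + 6) - ((1/36)u - 5/36)/(u² + u + 6)


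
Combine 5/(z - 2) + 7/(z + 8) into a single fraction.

Common denominator (z - 2)(z + 8). Numerator: 5(z + 8) + 7(z - 2) = (5z + 40) + (7z - 14) = 12z + 26
Result: (12z + 26)/[(z - 2)(z + 8)]


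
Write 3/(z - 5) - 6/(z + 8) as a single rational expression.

Common denominator (z - 5)(z + 8). Numerator: 3(z + 8) - 6(z - 5) = (3z + 24) - (6z - 30) = -3z + 54
Result: (-3z + 54)/[(z - 5)(z + 8)]


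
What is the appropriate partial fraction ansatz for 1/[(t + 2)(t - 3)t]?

Three distinct linear factors: A/(t + 2) + B/(t - 3) + C/t


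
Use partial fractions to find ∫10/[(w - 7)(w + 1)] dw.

Decompose: 10/[(w - 7)(w + 1)] = (5/4)/(w - 7) - (5/4)/(w + 1). Integrate each term: (5/4) ln|(w - 7)| - (5/4) ln|(w + 1)| + C


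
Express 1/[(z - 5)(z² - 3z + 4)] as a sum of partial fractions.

Cover-up at z = 5: α = 1/(5² - 3·5 + 4) = 1/14. Then β = -α = -1/14, γ = -α·(-3 + 5) = -1/7
Result: (1/14)/(z - 5) - ((1/14)z + 1/7)/(z² - 3z + 4)


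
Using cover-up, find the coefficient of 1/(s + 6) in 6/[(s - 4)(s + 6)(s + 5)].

Cover (s + 6), set s=-6: 6/[(-6 - 4)(-6 + 5)] = 3/5


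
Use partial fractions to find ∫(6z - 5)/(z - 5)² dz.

Decompose: P = 6, Q = 6·5 - 5 = 25, so (6z - 5)/(z - 5)² = 6/(z - 5) + 25/(z - 5)². Integrate: ∫ P/(z - 5) dz = 6 ln|(z - 5)|; ∫ Q/(z - 5)² dz = -25/(z - 5). Sum: 6 ln|(z - 5)| - 25/(z - 5) + C


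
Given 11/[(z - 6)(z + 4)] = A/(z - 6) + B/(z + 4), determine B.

Cover-up at z = -4: B = 11/(-4 - 6) = -11/10


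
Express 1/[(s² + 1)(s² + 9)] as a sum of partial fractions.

Coefficient matching gives A = C = 0, B = 1/(9-1) = 1/8, D = -B = -1/8
Result: (1/8)/(s² + 1) - (1/8)/(s² + 9)


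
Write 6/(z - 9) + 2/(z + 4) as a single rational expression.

Common denominator (z - 9)(z + 4). Numerator: 6(z + 4) + 2(z - 9) = (6z + 24) + (2z - 18) = 8z + 6
Result: (8z + 6)/[(z - 9)(z + 4)]


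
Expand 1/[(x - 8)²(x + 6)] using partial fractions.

Cover-up at x=-6: C = 1/(-6 - 8)² = 1/196. Cover-up at x=8: B = 1/(8 + 6) = 1/14. Comparing x² coeff: A = -C = -1/196
Result: (-1/196)/(x - 8) + (1/14)/(x - 8)² + (1/196)/(x + 6)


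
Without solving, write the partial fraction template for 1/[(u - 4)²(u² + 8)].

Repeated linear + quadratic: α/(u - 4) + β/(u - 4)² + (γu + δ)/(u² + 8)


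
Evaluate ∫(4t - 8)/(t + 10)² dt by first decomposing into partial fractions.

Decompose: A = 4, B = 4·(-10) - 8 = -48, so (4t - 8)/(t + 10)² = 4/(t + 10) - 48/(t + 10)². Integrate: ∫ A/(t + 10) dt = 4 ln|(t + 10)|; ∫ B/(t + 10)² dt = 48/(t + 10). Sum: 4 ln|(t + 10)| + 48/(t + 10) + C


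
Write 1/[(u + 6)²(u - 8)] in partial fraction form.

Cover-up at u=8: γ = 1/(8 + 6)² = 1/196. Cover-up at u=-6: β = 1/(-6 - 8) = -1/14. Comparing u² coeff: α = -γ = -1/196
Result: (-1/196)/(u + 6) - (1/14)/(u + 6)² + (1/196)/(u - 8)


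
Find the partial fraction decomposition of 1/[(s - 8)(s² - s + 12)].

Cover-up at s = 8: α = 1/(8² - 1·8 + 12) = 1/68. Then β = -α = -1/68, γ = -α·(-1 + 8) = -7/68
Result: (1/68)/(s - 8) - ((1/68)s + 7/68)/(s² - s + 12)


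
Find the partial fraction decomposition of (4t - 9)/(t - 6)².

(4t - 9) = P(t - 6) + Q. At t = 6: Q = 4·6 - 9 = 15. Coeff of t: P = 4
Result: 4/(t - 6) + 15/(t - 6)²


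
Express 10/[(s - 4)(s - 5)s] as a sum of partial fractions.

Using cover-up method: A = -5/2, B = 2, C = 1/2
Result: (-5/2)/(s - 4) + 2/(s - 5) + (1/2)/s


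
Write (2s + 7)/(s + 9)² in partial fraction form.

(2s + 7) = A(s + 9) + B. At s = -9: B = 2·(-9) + 7 = -11. Coeff of s: A = 2
Result: 2/(s + 9) - 11/(s + 9)²


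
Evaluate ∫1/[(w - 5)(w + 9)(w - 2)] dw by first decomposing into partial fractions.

Cover-up: P = 1/42, Q = 1/154, R = -1/33. Decomposition: (1/42)/(w - 5) + (1/154)/(w + 9) - (1/33)/(w - 2). Integrate each term: (1/42) ln|(w - 5)| + (1/154) ln|(w + 9)| - (1/33) ln|(w - 2)| + C


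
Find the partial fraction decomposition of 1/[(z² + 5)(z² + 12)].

Coefficient matching gives A = C = 0, B = 1/(12-5) = 1/7, D = -B = -1/7
Result: (1/7)/(z² + 5) - (1/7)/(z² + 12)


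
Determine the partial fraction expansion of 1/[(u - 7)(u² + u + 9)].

Cover-up at u = 7: α = 1/(7² + 1·7 + 9) = 1/65. Then β = -α = -1/65, γ = -α·(1 + 7) = -8/65
Result: (1/65)/(u - 7) - ((1/65)u + 8/65)/(u² + u + 9)


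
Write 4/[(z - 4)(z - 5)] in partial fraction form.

4/(z - 4)(z - 5) = α/(z - 4) + β/(z - 5). α = 4/(4 - 5) = -4, β = 4/(5 - 4) = 4
Result: -4/(z - 4) + 4/(z - 5)


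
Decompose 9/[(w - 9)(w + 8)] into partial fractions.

9/(w - 9)(w + 8) = A/(w - 9) + B/(w + 8). A = 9/(9 + 8) = 9/17, B = 9/(-8 - 9) = -9/17
Result: (9/17)/(w - 9) - (9/17)/(w + 8)


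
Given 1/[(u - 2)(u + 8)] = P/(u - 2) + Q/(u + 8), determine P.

Cover-up at u = 2: P = 1/(2 + 8) = 1/10


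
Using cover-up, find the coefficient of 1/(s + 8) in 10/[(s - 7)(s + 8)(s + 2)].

Cover (s + 8), set s=-8: 10/[(-8 - 7)(-8 + 2)] = 1/9


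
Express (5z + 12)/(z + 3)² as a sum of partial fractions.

(5z + 12) = P(z + 3) + Q. At z = -3: Q = 5·(-3) + 12 = -3. Coeff of z: P = 5
Result: 5/(z + 3) - 3/(z + 3)²


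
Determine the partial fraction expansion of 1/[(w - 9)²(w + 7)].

Cover-up at w=-7: R = 1/(-7 - 9)² = 1/256. Cover-up at w=9: Q = 1/(9 + 7) = 1/16. Comparing w² coeff: P = -R = -1/256
Result: (-1/256)/(w - 9) + (1/16)/(w - 9)² + (1/256)/(w + 7)


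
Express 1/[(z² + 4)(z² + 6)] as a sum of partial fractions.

Coefficient matching gives P = R = 0, Q = 1/(6-4) = 1/2, S = -Q = -1/2
Result: (1/2)/(z² + 4) - (1/2)/(z² + 6)


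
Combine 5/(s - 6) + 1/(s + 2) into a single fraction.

Common denominator (s - 6)(s + 2). Numerator: 5(s + 2) + 1(s - 6) = (5s + 10) + (s - 6) = 6s + 4
Result: (6s + 4)/[(s - 6)(s + 2)]


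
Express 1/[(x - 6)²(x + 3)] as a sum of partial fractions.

Cover-up at x=-3: C = 1/(-3 - 6)² = 1/81. Cover-up at x=6: B = 1/(6 + 3) = 1/9. Comparing x² coeff: A = -C = -1/81
Result: (-1/81)/(x - 6) + (1/9)/(x - 6)² + (1/81)/(x + 3)


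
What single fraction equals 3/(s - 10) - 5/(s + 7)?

Common denominator (s - 10)(s + 7). Numerator: 3(s + 7) - 5(s - 10) = (3s + 21) - (5s - 50) = -2s + 71
Result: (-2s + 71)/[(s - 10)(s + 7)]


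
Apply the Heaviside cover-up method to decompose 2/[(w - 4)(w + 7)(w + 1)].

Cover (w - 4), w=4: P = 2/[(4 + 7)(4 + 1)] = 2/55. Cover (w + 7), w=-7: Q = 2/[(-7 - 4)(-7 + 1)] = 1/33. Cover (w + 1), w=-1: R = 2/[(-1 - 4)(-1 + 7)] = -1/15.
Result: (2/55)/(w - 4) + (1/33)/(w + 7) - (1/15)/(w + 1)


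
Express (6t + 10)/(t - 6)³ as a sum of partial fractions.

(6t + 10) = A(t - 6)² + B(t - 6) + C. At t = 6: C = 6·6 + 10 = 46. Coefficients: A = 0, B = 6
Result: 6/(t - 6)² + 46/(t - 6)³


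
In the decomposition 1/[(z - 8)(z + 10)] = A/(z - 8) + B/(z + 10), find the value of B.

Cover-up at z = -10: B = 1/(-10 - 8) = -1/18


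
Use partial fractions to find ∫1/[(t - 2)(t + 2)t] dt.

Cover-up: P = 1/8, Q = 1/8, R = -1/4. Decomposition: (1/8)/(t - 2) + (1/8)/(t + 2) - (1/4)/t. Integrate each term: (1/8) ln|(t - 2)| + (1/8) ln|(t + 2)| - (1/4) ln|t| + C


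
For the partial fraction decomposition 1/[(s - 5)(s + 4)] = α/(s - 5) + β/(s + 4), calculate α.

Cover-up at s = 5: α = 1/(5 + 4) = 1/9


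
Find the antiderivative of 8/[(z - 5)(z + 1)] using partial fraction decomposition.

Decompose: 8/[(z - 5)(z + 1)] = (4/3)/(z - 5) - (4/3)/(z + 1). Integrate each term: (4/3) ln|(z - 5)| - (4/3) ln|(z + 1)| + C


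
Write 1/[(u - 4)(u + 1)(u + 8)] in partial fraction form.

Using cover-up method: P = 1/60, Q = -1/35, R = 1/84
Result: (1/60)/(u - 4) - (1/35)/(u + 1) + (1/84)/(u + 8)


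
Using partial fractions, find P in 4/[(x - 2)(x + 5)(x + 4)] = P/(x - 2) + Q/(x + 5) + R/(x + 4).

Cover-up at x = 2: P = 4/[(2 + 5)(2 + 4)] = 4/[(7)(6)] = 4/42 = 2/21


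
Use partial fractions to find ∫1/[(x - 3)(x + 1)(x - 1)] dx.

Cover-up: A = 1/8, B = 1/8, C = -1/4. Decomposition: (1/8)/(x - 3) + (1/8)/(x + 1) - (1/4)/(x - 1). Integrate each term: (1/8) ln|(x - 3)| + (1/8) ln|(x + 1)| - (1/4) ln|(x - 1)| + C


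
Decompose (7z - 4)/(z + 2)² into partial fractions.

(7z - 4) = P(z + 2) + Q. At z = -2: Q = 7·(-2) - 4 = -18. Coeff of z: P = 7
Result: 7/(z + 2) - 18/(z + 2)²


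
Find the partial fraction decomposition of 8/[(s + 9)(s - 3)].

8/(s + 9)(s - 3) = P/(s + 9) + Q/(s - 3). P = 8/(-9 - 3) = -2/3, Q = 8/(3 + 9) = 2/3
Result: (-2/3)/(s + 9) + (2/3)/(s - 3)


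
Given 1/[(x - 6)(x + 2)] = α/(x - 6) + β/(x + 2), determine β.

Cover-up at x = -2: β = 1/(-2 - 6) = -1/8


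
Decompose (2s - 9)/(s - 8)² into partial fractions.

(2s - 9) = P(s - 8) + Q. At s = 8: Q = 2·8 - 9 = 7. Coeff of s: P = 2
Result: 2/(s - 8) + 7/(s - 8)²


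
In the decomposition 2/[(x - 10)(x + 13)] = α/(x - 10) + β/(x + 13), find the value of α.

Cover-up at x = 10: α = 2/(10 + 13) = 2/23


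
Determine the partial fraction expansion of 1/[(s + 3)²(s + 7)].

Cover-up at s=-7: C = 1/(-7 + 3)² = 1/16. Cover-up at s=-3: B = 1/(-3 + 7) = 1/4. Comparing s² coeff: A = -C = -1/16
Result: (-1/16)/(s + 3) + (1/4)/(s + 3)² + (1/16)/(s + 7)


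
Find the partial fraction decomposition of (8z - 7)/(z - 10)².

(8z - 7) = P(z - 10) + Q. At z = 10: Q = 8·10 - 7 = 73. Coeff of z: P = 8
Result: 8/(z - 10) + 73/(z - 10)²


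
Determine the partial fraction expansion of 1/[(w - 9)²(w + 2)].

Cover-up at w=-2: γ = 1/(-2 - 9)² = 1/121. Cover-up at w=9: β = 1/(9 + 2) = 1/11. Comparing w² coeff: α = -γ = -1/121
Result: (-1/121)/(w - 9) + (1/11)/(w - 9)² + (1/121)/(w + 2)


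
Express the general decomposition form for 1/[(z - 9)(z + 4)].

Distinct linear factors: P/(z - 9) + Q/(z + 4)


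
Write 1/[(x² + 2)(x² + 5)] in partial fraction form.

Coefficient matching gives A = C = 0, B = 1/(5-2) = 1/3, D = -B = -1/3
Result: (1/3)/(x² + 2) - (1/3)/(x² + 5)


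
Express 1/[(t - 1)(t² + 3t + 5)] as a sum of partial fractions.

Cover-up at t = 1: A = 1/(1² + 3·1 + 5) = 1/9. Then B = -A = -1/9, C = -A·(3 + 1) = -4/9
Result: (1/9)/(t - 1) - ((1/9)t + 4/9)/(t² + 3t + 5)


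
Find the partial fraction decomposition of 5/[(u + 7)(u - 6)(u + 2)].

Using cover-up method: A = 1/13, B = 5/104, C = -1/8
Result: (1/13)/(u + 7) + (5/104)/(u - 6) - (1/8)/(u + 2)


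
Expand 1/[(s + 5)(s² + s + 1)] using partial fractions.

Cover-up at s = -5: A = 1/((-5)² + 1·(-5) + 1) = 1/21. Then B = -A = -1/21, C = -A·(1 - 5) = 4/21
Result: (1/21)/(s + 5) - ((1/21)s - 4/21)/(s² + s + 1)


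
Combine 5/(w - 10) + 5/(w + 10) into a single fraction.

Common denominator (w - 10)(w + 10). Numerator: 5(w + 10) + 5(w - 10) = (5w + 50) + (5w - 50) = 10w
Result: (10w)/[(w - 10)(w + 10)]


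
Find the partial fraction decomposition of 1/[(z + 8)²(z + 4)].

Cover-up at z=-4: R = 1/(-4 + 8)² = 1/16. Cover-up at z=-8: Q = 1/(-8 + 4) = -1/4. Comparing z² coeff: P = -R = -1/16
Result: (-1/16)/(z + 8) - (1/4)/(z + 8)² + (1/16)/(z + 4)


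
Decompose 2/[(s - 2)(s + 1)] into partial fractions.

2/(s - 2)(s + 1) = α/(s - 2) + β/(s + 1). α = 2/(2 + 1) = 2/3, β = 2/(-1 - 2) = -2/3
Result: (2/3)/(s - 2) - (2/3)/(s + 1)


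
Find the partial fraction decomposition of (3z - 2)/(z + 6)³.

(3z - 2) = α(z + 6)² + β(z + 6) + γ. At z = -6: γ = 3·(-6) - 2 = -20. Coefficients: α = 0, β = 3
Result: 3/(z + 6)² - 20/(z + 6)³


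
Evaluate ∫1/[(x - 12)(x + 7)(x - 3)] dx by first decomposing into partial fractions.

Cover-up: α = 1/171, β = 1/190, γ = -1/90. Decomposition: (1/171)/(x - 12) + (1/190)/(x + 7) - (1/90)/(x - 3). Integrate each term: (1/171) ln|(x - 12)| + (1/190) ln|(x + 7)| - (1/90) ln|(x - 3)| + C


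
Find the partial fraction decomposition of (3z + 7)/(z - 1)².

(3z + 7) = A(z - 1) + B. At z = 1: B = 3·1 + 7 = 10. Coeff of z: A = 3
Result: 3/(z - 1) + 10/(z - 1)²


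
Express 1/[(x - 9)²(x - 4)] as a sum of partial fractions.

Cover-up at x=4: γ = 1/(4 - 9)² = 1/25. Cover-up at x=9: β = 1/(9 - 4) = 1/5. Comparing x² coeff: α = -γ = -1/25
Result: (-1/25)/(x - 9) + (1/5)/(x - 9)² + (1/25)/(x - 4)


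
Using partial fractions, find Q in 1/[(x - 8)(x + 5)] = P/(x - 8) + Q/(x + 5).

Cover-up at x = -5: Q = 1/(-5 - 8) = -1/13


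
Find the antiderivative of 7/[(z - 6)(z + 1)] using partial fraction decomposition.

Decompose: 7/[(z - 6)(z + 1)] = 1/(z - 6) - 1/(z + 1). Integrate each term: ln|(z - 6)| - ln|(z + 1)| + C


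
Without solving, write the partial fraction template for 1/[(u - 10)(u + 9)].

Distinct linear factors: A/(u - 10) + B/(u + 9)


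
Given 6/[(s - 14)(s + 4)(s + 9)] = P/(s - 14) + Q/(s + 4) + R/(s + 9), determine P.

Cover-up at s = 14: P = 6/[(14 + 4)(14 + 9)] = 6/[(18)(23)] = 6/414 = 1/69


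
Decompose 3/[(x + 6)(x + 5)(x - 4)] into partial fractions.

Using cover-up method: α = 3/10, β = -1/3, γ = 1/30
Result: (3/10)/(x + 6) - (1/3)/(x + 5) + (1/30)/(x - 4)
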